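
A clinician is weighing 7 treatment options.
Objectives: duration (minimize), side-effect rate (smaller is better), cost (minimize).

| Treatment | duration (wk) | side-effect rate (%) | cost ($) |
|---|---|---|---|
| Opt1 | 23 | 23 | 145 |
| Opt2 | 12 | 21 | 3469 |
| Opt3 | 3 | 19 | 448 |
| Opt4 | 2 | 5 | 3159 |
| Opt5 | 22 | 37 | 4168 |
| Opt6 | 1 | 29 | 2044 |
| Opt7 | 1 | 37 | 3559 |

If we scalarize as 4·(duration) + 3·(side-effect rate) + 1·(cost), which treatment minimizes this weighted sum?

Opt1: 4·23 + 3·23 + 1·145 = 306
Opt2: 4·12 + 3·21 + 1·3469 = 3580
Opt3: 4·3 + 3·19 + 1·448 = 517
Opt4: 4·2 + 3·5 + 1·3159 = 3182
Opt5: 4·22 + 3·37 + 1·4168 = 4367
Opt6: 4·1 + 3·29 + 1·2044 = 2135
Opt7: 4·1 + 3·37 + 1·3559 = 3674
Lowest: Opt1 at 306.

Opt1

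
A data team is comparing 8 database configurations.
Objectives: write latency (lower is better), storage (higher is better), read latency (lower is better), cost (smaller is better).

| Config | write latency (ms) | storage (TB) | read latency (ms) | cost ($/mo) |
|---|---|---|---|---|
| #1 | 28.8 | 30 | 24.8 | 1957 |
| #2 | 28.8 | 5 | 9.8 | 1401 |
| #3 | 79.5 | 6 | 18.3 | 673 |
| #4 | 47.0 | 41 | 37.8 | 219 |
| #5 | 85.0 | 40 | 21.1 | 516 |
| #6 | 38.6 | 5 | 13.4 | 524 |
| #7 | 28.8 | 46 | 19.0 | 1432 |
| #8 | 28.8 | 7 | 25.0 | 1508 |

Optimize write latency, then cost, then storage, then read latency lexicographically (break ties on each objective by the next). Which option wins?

First minimize write latency: best is 28.8, kept {#1, #2, #7, #8}.
Then minimize cost: best is 1401, kept {#2}.

#2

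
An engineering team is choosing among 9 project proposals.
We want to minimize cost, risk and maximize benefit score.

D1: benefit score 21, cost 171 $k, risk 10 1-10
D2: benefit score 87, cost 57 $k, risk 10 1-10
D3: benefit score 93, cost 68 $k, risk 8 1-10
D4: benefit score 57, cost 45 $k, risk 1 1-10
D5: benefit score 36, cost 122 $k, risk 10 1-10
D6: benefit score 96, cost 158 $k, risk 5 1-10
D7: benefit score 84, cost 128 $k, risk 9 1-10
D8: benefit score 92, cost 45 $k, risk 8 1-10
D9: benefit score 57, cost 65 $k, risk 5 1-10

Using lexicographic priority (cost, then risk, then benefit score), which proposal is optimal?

First minimize cost: best is 45, kept {D4, D8}.
Then minimize risk: best is 1, kept {D4}.

D4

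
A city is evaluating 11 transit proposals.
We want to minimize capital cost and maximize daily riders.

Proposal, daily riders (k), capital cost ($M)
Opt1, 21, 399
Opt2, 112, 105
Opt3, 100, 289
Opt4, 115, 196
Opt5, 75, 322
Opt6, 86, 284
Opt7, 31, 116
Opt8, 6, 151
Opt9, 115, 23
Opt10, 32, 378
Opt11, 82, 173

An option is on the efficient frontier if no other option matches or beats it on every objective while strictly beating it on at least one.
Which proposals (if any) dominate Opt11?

Opt2, Opt9

Opt2: daily riders 112≥82, capital cost 105≤173 — dominates Opt11.
Opt9: daily riders 115≥82, capital cost 23≤173 — dominates Opt11.
Others (Opt1, Opt3, Opt4, Opt5, Opt6, Opt7, Opt8, Opt10) are each worse than Opt11 on at least one objective.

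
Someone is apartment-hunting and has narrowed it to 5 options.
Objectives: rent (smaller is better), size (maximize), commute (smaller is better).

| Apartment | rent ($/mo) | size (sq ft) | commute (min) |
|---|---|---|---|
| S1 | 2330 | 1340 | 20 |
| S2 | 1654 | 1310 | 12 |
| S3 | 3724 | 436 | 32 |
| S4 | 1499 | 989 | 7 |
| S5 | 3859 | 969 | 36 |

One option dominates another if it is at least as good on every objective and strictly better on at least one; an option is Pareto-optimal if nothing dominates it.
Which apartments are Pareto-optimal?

S1: not dominated (best size).
S2: not dominated.
S3: dominated by S1 (rent 2330≤3724, size 1340≥436, commute 20≤32).
S4: not dominated (best rent).
S5: dominated by S1 (rent 2330≤3859, size 1340≥969, commute 20≤36).

S1, S2, S4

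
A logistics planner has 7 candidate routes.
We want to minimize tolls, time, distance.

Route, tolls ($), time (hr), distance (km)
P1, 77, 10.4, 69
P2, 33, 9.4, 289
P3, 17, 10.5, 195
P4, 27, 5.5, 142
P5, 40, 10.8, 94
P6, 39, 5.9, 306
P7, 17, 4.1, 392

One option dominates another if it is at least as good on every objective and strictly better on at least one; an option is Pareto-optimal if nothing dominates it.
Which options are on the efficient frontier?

P1: not dominated (best distance).
P2: dominated by P4 (tolls 27≤33, time 5.5≤9.4, distance 142≤289).
P3: not dominated.
P4: not dominated.
P5: not dominated.
P6: dominated by P4 (tolls 27≤39, time 5.5≤5.9, distance 142≤306).
P7: not dominated (best time).

P1, P3, P4, P5, P7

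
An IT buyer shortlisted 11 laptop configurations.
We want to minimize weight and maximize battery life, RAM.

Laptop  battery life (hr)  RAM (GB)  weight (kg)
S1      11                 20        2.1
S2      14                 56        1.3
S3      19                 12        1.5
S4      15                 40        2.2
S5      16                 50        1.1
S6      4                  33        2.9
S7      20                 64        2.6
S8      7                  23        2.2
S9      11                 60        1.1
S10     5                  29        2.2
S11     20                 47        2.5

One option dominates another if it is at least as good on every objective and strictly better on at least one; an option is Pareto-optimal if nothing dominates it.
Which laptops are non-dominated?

S1: dominated by S2 (battery life 14≥11, RAM 56≥20, weight 1.3≤2.1).
S2: not dominated.
S3: not dominated.
S4: dominated by S5 (battery life 16≥15, RAM 50≥40, weight 1.1≤2.2).
S5: not dominated.
S6: dominated by S2 (battery life 14≥4, RAM 56≥33, weight 1.3≤2.9).
S7: not dominated (best RAM).
S8: dominated by S2 (battery life 14≥7, RAM 56≥23, weight 1.3≤2.2).
S9: not dominated.
S10: dominated by S2 (battery life 14≥5, RAM 56≥29, weight 1.3≤2.2).
S11: not dominated.

S2, S3, S5, S7, S9, S11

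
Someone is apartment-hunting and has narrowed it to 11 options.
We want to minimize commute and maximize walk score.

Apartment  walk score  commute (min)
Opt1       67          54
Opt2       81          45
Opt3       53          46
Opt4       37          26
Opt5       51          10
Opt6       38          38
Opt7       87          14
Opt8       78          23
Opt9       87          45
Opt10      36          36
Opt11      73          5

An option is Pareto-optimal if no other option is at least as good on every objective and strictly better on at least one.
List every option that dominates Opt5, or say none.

Opt11

Opt11: walk score 73≥51, commute 5≤10 — dominates Opt5.
Others (Opt1, Opt2, Opt3, Opt4, Opt6, Opt7, Opt8, Opt9, Opt10) are each worse than Opt5 on at least one objective.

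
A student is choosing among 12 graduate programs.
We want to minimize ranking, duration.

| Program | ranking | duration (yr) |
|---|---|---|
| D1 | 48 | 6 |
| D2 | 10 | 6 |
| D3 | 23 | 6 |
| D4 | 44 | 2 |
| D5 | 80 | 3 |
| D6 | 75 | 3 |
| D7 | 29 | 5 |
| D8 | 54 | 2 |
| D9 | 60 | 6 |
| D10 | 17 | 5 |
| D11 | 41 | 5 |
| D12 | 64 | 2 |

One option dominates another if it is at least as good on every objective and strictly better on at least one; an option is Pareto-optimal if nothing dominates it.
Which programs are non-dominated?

D1: dominated by D2 (ranking 10≤48, duration 6≤6).
D2: not dominated (best ranking).
D3: dominated by D2 (ranking 10≤23, duration 6≤6).
D4: not dominated.
D5: dominated by D4 (ranking 44≤80, duration 2≤3).
D6: dominated by D4 (ranking 44≤75, duration 2≤3).
D7: dominated by D10 (ranking 17≤29, duration 5≤5).
D8: dominated by D4 (ranking 44≤54, duration 2≤2).
D9: dominated by D1 (ranking 48≤60, duration 6≤6).
D10: not dominated.
D11: dominated by D7 (ranking 29≤41, duration 5≤5).
D12: dominated by D4 (ranking 44≤64, duration 2≤2).

D2, D4, D10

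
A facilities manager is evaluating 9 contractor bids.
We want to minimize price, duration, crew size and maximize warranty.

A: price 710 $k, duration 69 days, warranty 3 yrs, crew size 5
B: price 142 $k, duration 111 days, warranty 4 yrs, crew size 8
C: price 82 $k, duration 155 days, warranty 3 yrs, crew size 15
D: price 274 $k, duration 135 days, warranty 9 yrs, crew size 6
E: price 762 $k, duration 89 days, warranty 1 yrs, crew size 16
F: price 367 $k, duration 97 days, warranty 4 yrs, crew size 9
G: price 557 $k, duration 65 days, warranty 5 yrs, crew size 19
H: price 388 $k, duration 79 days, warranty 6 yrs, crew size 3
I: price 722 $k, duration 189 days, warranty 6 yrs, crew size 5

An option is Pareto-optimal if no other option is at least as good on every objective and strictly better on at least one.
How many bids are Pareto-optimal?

A: not dominated.
B: not dominated.
C: not dominated (best price).
D: not dominated (best warranty).
E: dominated by A (price 710≤762, duration 69≤89, warranty 3≥1, crew size 5≤16).
F: not dominated.
G: not dominated (best duration).
H: not dominated (best crew size).
I: dominated by H (price 388≤722, duration 79≤189, warranty 6≥6, crew size 3≤5).
Pareto-optimal: A, B, C, D, F, G, H → 7.

7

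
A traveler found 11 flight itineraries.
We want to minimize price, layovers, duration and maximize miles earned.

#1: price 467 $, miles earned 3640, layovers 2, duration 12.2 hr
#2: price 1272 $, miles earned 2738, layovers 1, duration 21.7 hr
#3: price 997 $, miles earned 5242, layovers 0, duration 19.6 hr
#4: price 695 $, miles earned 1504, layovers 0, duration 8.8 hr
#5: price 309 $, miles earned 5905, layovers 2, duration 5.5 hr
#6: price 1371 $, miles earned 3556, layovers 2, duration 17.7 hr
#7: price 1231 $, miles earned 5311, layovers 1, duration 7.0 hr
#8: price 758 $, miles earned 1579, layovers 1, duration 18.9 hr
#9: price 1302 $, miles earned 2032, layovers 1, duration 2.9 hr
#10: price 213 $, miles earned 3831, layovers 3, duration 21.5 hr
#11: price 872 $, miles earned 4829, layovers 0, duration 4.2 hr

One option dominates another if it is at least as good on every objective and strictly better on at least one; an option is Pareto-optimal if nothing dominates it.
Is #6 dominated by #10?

#10 vs #6: #10 is worse on layovers (3 vs 2), so it does not dominate #6.

No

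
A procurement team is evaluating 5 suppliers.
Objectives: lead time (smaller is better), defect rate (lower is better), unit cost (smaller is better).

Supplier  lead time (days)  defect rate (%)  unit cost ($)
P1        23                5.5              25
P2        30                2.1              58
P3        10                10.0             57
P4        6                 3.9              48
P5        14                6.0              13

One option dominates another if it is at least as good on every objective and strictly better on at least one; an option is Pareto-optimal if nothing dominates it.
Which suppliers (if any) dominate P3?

P4

P4: lead time 6≤10, defect rate 3.9≤10.0, unit cost 48≤57 — dominates P3.
Others (P1, P2, P5) are each worse than P3 on at least one objective.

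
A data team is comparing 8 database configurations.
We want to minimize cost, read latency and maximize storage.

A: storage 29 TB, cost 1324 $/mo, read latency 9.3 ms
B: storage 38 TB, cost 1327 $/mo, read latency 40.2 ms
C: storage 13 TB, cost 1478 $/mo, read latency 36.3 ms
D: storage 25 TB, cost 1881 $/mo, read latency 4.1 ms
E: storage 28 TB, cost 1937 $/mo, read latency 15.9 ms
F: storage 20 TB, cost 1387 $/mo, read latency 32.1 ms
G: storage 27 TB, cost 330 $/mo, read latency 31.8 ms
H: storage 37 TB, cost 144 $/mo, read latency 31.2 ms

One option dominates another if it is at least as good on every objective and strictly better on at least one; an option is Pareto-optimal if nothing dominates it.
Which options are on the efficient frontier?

A, B, D, H

A: not dominated.
B: not dominated (best storage).
C: dominated by A (storage 29≥13, cost 1324≤1478, read latency 9.3≤36.3).
D: not dominated (best read latency).
E: dominated by A (storage 29≥28, cost 1324≤1937, read latency 9.3≤15.9).
F: dominated by A (storage 29≥20, cost 1324≤1387, read latency 9.3≤32.1).
G: dominated by H (storage 37≥27, cost 144≤330, read latency 31.2≤31.8).
H: not dominated (best cost).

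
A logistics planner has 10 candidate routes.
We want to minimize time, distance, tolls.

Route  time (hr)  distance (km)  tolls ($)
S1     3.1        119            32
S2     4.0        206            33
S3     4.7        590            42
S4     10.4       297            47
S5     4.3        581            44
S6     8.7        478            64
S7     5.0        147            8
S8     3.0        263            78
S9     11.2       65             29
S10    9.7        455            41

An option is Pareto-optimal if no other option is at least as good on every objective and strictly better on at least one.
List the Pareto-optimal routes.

S1: not dominated.
S2: dominated by S1 (time 3.1≤4.0, distance 119≤206, tolls 32≤33).
S3: dominated by S1 (time 3.1≤4.7, distance 119≤590, tolls 32≤42).
S4: dominated by S1 (time 3.1≤10.4, distance 119≤297, tolls 32≤47).
S5: dominated by S1 (time 3.1≤4.3, distance 119≤581, tolls 32≤44).
S6: dominated by S1 (time 3.1≤8.7, distance 119≤478, tolls 32≤64).
S7: not dominated (best tolls).
S8: not dominated (best time).
S9: not dominated (best distance).
S10: dominated by S1 (time 3.1≤9.7, distance 119≤455, tolls 32≤41).

S1, S7, S8, S9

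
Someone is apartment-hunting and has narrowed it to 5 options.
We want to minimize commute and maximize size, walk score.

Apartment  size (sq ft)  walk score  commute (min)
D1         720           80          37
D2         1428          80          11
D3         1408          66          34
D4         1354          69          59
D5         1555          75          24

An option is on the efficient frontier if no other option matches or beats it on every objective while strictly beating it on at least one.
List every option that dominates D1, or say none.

D2

D2: size 1428≥720, walk score 80≥80, commute 11≤37 — dominates D1.
Others (D3, D4, D5) are each worse than D1 on at least one objective.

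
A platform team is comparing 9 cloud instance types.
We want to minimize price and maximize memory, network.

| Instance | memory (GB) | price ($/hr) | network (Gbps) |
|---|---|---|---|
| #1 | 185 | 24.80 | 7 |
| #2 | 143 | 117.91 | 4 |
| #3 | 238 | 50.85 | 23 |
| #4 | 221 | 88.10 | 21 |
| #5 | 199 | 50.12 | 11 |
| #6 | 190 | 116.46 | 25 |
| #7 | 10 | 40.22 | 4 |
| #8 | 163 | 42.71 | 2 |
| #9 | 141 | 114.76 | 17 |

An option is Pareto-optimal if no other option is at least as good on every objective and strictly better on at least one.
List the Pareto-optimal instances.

#1: not dominated (best price).
#2: dominated by #1 (memory 185≥143, price 24.80≤117.91, network 7≥4).
#3: not dominated (best memory).
#4: dominated by #3 (memory 238≥221, price 50.85≤88.10, network 23≥21).
#5: not dominated.
#6: not dominated (best network).
#7: dominated by #1 (memory 185≥10, price 24.80≤40.22, network 7≥4).
#8: dominated by #1 (memory 185≥163, price 24.80≤42.71, network 7≥2).
#9: dominated by #3 (memory 238≥141, price 50.85≤114.76, network 23≥17).

#1, #3, #5, #6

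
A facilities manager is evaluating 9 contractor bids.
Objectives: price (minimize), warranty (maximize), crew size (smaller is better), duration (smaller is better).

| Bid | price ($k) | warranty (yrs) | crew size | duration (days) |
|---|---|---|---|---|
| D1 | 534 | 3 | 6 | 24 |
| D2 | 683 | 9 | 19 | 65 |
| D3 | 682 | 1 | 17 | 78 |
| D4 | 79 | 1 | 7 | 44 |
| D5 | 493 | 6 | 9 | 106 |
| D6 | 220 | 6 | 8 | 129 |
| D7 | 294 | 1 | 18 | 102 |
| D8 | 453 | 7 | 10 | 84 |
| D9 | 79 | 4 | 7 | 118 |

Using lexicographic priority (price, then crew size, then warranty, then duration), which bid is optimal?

First minimize price: best is 79, kept {D4, D9}.
Then minimize crew size: best is 7, kept {D4, D9}.
Then maximize warranty: best is 4, kept {D9}.

D9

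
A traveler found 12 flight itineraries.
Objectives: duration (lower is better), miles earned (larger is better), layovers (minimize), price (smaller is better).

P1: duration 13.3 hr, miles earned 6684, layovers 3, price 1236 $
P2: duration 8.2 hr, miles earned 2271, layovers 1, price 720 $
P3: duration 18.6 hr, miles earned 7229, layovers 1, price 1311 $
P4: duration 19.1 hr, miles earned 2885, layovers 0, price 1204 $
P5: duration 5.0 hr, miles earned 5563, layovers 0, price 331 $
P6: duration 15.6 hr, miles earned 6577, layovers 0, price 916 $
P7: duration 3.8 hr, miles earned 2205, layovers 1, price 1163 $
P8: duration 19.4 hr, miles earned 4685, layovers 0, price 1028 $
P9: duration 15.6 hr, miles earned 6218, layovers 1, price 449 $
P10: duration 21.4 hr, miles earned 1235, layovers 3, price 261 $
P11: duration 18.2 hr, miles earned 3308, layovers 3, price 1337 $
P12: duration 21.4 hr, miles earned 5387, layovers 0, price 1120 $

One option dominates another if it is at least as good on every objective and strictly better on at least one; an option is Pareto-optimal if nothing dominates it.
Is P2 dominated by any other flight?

Yes

P5 vs P2: duration 5.0≤8.2, miles earned 5563≥2271, layovers 0≤1, price 331≤720 — P5 is at least as good on every objective and strictly better on at least one, so P5 dominates P2.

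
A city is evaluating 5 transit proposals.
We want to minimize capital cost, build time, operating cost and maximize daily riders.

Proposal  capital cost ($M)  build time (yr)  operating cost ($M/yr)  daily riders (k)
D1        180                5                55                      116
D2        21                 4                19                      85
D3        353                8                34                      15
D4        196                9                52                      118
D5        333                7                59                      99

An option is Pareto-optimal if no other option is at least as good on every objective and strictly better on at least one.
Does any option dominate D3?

D2 vs D3: capital cost 21≤353, build time 4≤8, operating cost 19≤34, daily riders 85≥15 — D2 is at least as good on every objective and strictly better on at least one, so D2 dominates D3.

Yes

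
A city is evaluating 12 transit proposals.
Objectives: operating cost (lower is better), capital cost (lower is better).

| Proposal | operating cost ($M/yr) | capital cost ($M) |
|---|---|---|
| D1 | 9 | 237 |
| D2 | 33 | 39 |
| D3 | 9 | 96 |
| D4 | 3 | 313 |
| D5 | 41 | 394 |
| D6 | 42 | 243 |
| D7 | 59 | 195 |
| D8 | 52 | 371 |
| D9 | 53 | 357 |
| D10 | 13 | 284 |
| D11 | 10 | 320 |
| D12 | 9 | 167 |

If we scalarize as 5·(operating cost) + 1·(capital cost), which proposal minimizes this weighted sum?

D3

D1: 5·9 + 1·237 = 282
D2: 5·33 + 1·39 = 204
D3: 5·9 + 1·96 = 141
D4: 5·3 + 1·313 = 328
D5: 5·41 + 1·394 = 599
D6: 5·42 + 1·243 = 453
D7: 5·59 + 1·195 = 490
D8: 5·52 + 1·371 = 631
D9: 5·53 + 1·357 = 622
D10: 5·13 + 1·284 = 349
D11: 5·10 + 1·320 = 370
D12: 5·9 + 1·167 = 212
Lowest: D3 at 141.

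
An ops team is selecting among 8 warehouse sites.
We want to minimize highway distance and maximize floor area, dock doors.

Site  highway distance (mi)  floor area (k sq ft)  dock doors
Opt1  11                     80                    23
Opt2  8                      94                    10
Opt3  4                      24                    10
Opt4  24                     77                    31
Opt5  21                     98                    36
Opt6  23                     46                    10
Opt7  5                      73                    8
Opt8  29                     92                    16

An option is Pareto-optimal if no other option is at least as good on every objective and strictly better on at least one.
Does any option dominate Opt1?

No

Opt2: worse on dock doors (10 vs 23).
Opt3: worse on floor area (24 vs 80).
Opt4: worse on highway distance (24 vs 11).
Opt5: worse on highway distance (21 vs 11).
Opt6: worse on highway distance (23 vs 11).
Opt7: worse on floor area (73 vs 80).
Opt8: worse on highway distance (29 vs 11).
No option is at least as good as Opt1 on every objective and strictly better on one.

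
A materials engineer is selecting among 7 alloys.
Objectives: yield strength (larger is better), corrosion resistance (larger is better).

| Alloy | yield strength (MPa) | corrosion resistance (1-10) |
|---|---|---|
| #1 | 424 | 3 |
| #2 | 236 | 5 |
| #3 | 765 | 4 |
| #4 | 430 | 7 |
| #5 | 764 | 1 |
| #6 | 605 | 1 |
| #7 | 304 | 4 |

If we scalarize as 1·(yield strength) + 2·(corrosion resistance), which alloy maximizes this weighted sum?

#1: 1·424 + 2·3 = 430
#2: 1·236 + 2·5 = 246
#3: 1·765 + 2·4 = 773
#4: 1·430 + 2·7 = 444
#5: 1·764 + 2·1 = 766
#6: 1·605 + 2·1 = 607
#7: 1·304 + 2·4 = 312
Highest: #3 at 773.

#3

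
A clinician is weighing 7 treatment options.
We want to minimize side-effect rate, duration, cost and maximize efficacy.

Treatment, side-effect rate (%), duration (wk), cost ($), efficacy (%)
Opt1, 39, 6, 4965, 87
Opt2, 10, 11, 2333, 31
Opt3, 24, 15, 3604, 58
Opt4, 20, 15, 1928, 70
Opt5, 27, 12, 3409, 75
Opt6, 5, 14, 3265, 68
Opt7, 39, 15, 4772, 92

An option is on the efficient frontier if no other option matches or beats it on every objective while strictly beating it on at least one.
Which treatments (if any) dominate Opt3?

Opt4: side-effect rate 20≤24, duration 15≤15, cost 1928≤3604, efficacy 70≥58 — dominates Opt3.
Opt6: side-effect rate 5≤24, duration 14≤15, cost 3265≤3604, efficacy 68≥58 — dominates Opt3.
Others (Opt1, Opt2, Opt5, Opt7) are each worse than Opt3 on at least one objective.

Opt4, Opt6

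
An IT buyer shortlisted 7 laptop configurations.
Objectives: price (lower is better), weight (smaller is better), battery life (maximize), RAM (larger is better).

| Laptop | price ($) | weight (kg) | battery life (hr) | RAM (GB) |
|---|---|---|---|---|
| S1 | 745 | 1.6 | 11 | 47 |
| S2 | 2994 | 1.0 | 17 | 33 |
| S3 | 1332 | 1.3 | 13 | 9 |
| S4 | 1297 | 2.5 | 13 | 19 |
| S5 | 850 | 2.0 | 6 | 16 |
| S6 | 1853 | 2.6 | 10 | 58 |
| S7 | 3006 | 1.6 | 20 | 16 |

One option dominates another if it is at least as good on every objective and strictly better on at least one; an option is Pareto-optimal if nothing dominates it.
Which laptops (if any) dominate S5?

S1: price 745≤850, weight 1.6≤2.0, battery life 11≥6, RAM 47≥16 — dominates S5.
Others (S2, S3, S4, S6, S7) are each worse than S5 on at least one objective.

S1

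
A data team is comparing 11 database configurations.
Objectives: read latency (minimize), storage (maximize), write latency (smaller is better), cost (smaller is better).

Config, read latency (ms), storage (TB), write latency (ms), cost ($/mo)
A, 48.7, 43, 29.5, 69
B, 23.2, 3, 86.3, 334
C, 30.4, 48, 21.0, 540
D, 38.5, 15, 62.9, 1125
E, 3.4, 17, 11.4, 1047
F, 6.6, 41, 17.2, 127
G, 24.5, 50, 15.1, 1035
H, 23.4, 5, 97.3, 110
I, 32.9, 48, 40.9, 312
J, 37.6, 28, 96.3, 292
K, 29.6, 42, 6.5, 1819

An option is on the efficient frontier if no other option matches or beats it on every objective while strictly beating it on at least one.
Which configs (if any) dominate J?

F

F: read latency 6.6≤37.6, storage 41≥28, write latency 17.2≤96.3, cost 127≤292 — dominates J.
Others (A, B, C, D, E, G, H, I, K) are each worse than J on at least one objective.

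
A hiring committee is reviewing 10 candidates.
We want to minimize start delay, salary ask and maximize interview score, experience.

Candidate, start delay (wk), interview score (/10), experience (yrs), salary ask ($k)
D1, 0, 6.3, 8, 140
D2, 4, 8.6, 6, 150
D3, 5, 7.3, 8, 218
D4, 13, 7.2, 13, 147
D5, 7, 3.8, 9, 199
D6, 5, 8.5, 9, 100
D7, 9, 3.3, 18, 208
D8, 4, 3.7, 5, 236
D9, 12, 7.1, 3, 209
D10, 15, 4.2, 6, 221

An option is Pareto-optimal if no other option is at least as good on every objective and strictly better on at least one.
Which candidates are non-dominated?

D1, D2, D4, D6, D7

D1: not dominated (best start delay).
D2: not dominated (best interview score).
D3: dominated by D6 (start delay 5≤5, interview score 8.5≥7.3, experience 9≥8, salary ask 100≤218).
D4: not dominated.
D5: dominated by D6 (start delay 5≤7, interview score 8.5≥3.8, experience 9≥9, salary ask 100≤199).
D6: not dominated (best salary ask).
D7: not dominated (best experience).
D8: dominated by D1 (start delay 0≤4, interview score 6.3≥3.7, experience 8≥5, salary ask 140≤236).
D9: dominated by D2 (start delay 4≤12, interview score 8.6≥7.1, experience 6≥3, salary ask 150≤209).
D10: dominated by D1 (start delay 0≤15, interview score 6.3≥4.2, experience 8≥6, salary ask 140≤221).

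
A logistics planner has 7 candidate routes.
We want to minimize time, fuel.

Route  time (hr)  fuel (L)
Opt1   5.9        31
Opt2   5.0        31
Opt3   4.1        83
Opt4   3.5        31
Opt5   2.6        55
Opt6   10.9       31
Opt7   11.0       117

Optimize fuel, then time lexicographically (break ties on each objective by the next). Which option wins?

First minimize fuel: best is 31, kept {Opt1, Opt2, Opt4, Opt6}.
Then minimize time: best is 3.5, kept {Opt4}.

Opt4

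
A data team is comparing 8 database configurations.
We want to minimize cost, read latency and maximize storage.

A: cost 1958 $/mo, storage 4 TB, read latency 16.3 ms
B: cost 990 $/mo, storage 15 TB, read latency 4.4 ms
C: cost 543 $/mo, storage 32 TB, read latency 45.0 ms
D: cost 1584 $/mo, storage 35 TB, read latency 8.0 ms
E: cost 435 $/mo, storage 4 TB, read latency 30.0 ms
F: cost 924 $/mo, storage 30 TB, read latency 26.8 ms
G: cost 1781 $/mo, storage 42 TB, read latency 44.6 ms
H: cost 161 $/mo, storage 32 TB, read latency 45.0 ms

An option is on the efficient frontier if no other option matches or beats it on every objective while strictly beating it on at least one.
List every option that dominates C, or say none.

H

H: cost 161≤543, storage 32≥32, read latency 45.0≤45.0 — dominates C.
Others (A, B, D, E, F, G) are each worse than C on at least one objective.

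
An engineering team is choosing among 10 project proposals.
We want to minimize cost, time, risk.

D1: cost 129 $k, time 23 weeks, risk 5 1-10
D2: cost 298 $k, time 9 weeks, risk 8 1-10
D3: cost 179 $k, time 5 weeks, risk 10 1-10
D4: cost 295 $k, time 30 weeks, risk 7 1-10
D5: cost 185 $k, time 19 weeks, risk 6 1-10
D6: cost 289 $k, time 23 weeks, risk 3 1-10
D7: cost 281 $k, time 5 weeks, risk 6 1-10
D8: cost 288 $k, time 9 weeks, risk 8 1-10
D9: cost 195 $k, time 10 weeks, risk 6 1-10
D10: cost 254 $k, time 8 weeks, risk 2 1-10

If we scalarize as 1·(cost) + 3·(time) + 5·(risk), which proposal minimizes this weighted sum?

D1: 1·129 + 3·23 + 5·5 = 223
D2: 1·298 + 3·9 + 5·8 = 365
D3: 1·179 + 3·5 + 5·10 = 244
D4: 1·295 + 3·30 + 5·7 = 420
D5: 1·185 + 3·19 + 5·6 = 272
D6: 1·289 + 3·23 + 5·3 = 373
D7: 1·281 + 3·5 + 5·6 = 326
D8: 1·288 + 3·9 + 5·8 = 355
D9: 1·195 + 3·10 + 5·6 = 255
D10: 1·254 + 3·8 + 5·2 = 288
Lowest: D1 at 223.

D1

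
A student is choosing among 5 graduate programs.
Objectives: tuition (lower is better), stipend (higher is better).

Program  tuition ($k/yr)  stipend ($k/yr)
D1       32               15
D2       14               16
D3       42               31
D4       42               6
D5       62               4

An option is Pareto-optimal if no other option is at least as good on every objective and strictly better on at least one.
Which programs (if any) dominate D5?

D1, D2, D3, D4

D1: tuition 32≤62, stipend 15≥4 — dominates D5.
D2: tuition 14≤62, stipend 16≥4 — dominates D5.
D3: tuition 42≤62, stipend 31≥4 — dominates D5.
D4: tuition 42≤62, stipend 6≥4 — dominates D5.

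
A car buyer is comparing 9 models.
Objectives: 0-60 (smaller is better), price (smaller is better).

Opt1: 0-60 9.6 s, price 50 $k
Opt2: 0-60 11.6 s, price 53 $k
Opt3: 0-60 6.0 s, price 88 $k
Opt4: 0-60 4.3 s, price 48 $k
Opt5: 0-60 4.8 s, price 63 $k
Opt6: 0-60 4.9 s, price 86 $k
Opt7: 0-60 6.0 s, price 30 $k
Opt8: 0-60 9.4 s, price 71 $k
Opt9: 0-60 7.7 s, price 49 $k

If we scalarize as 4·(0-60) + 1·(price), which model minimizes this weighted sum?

Opt7

Opt1: 4·9.6 + 1·50 = 88.4
Opt2: 4·11.6 + 1·53 = 99.4
Opt3: 4·6.0 + 1·88 = 112.0
Opt4: 4·4.3 + 1·48 = 65.2
Opt5: 4·4.8 + 1·63 = 82.2
Opt6: 4·4.9 + 1·86 = 105.6
Opt7: 4·6.0 + 1·30 = 54.0
Opt8: 4·9.4 + 1·71 = 108.6
Opt9: 4·7.7 + 1·49 = 79.8
Lowest: Opt7 at 54.0.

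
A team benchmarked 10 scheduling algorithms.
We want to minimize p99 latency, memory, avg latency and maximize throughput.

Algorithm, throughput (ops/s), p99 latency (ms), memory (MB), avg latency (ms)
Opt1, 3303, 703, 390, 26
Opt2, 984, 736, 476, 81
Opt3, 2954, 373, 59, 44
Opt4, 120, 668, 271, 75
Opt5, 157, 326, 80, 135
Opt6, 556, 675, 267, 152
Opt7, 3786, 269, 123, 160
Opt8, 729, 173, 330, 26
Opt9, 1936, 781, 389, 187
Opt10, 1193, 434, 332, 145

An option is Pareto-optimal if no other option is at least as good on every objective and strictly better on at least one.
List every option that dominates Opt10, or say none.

Opt3: throughput 2954≥1193, p99 latency 373≤434, memory 59≤332, avg latency 44≤145 — dominates Opt10.
Others (Opt1, Opt2, Opt4, Opt5, Opt6, Opt7, Opt8, Opt9) are each worse than Opt10 on at least one objective.

Opt3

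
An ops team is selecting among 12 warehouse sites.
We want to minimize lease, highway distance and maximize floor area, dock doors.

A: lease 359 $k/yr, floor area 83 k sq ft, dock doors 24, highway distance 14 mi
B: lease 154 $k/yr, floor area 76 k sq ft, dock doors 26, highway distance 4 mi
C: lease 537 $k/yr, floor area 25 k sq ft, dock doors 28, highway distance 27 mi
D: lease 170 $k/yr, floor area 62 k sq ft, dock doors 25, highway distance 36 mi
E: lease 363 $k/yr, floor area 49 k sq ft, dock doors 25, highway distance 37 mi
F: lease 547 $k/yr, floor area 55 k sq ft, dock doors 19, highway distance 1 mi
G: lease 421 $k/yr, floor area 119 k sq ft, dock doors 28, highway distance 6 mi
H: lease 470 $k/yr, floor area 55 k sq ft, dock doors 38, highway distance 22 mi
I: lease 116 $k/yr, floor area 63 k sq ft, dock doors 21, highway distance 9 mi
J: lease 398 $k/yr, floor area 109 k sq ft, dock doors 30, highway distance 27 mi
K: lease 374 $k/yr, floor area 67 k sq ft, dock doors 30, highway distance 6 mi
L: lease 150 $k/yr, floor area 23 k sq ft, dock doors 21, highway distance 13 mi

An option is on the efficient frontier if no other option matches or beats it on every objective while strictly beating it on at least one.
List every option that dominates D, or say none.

B

B: lease 154≤170, floor area 76≥62, dock doors 26≥25, highway distance 4≤36 — dominates D.
Others (A, C, E, F, G, H, I, J, K, L) are each worse than D on at least one objective.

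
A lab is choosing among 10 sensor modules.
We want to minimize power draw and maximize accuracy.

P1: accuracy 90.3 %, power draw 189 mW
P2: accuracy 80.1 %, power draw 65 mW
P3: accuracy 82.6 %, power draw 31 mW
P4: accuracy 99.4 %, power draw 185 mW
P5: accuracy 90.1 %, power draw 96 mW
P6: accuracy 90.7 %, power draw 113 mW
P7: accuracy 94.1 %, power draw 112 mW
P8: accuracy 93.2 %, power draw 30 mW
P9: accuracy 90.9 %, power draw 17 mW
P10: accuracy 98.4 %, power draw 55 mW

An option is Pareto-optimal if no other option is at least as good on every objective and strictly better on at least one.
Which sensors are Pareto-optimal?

P4, P8, P9, P10

P1: dominated by P4 (accuracy 99.4≥90.3, power draw 185≤189).
P2: dominated by P3 (accuracy 82.6≥80.1, power draw 31≤65).
P3: dominated by P8 (accuracy 93.2≥82.6, power draw 30≤31).
P4: not dominated (best accuracy).
P5: dominated by P8 (accuracy 93.2≥90.1, power draw 30≤96).
P6: dominated by P7 (accuracy 94.1≥90.7, power draw 112≤113).
P7: dominated by P10 (accuracy 98.4≥94.1, power draw 55≤112).
P8: not dominated.
P9: not dominated (best power draw).
P10: not dominated.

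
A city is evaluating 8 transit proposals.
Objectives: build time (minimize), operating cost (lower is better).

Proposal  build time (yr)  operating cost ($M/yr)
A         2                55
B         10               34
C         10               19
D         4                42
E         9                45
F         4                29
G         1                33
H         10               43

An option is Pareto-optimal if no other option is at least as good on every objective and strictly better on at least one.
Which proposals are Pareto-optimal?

A: dominated by G (build time 1≤2, operating cost 33≤55).
B: dominated by C (build time 10≤10, operating cost 19≤34).
C: not dominated (best operating cost).
D: dominated by F (build time 4≤4, operating cost 29≤42).
E: dominated by D (build time 4≤9, operating cost 42≤45).
F: not dominated.
G: not dominated (best build time).
H: dominated by B (build time 10≤10, operating cost 34≤43).

C, F, G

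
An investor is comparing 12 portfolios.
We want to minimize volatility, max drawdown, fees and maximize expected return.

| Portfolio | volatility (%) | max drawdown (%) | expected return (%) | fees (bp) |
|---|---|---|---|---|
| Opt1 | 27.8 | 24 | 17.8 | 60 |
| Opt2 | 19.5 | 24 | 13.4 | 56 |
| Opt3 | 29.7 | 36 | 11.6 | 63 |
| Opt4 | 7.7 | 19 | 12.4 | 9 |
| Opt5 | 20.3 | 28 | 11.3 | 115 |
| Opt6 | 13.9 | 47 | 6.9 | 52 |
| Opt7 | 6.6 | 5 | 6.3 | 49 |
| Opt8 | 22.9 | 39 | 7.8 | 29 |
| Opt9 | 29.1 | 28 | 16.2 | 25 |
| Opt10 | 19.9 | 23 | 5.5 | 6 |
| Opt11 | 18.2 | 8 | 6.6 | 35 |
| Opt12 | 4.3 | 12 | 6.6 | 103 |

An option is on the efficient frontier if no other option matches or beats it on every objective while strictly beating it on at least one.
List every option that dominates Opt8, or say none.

Opt4: volatility 7.7≤22.9, max drawdown 19≤39, expected return 12.4≥7.8, fees 9≤29 — dominates Opt8.
Others (Opt1, Opt2, Opt3, Opt5, Opt6, Opt7, Opt9, Opt10, Opt11, Opt12) are each worse than Opt8 on at least one objective.

Opt4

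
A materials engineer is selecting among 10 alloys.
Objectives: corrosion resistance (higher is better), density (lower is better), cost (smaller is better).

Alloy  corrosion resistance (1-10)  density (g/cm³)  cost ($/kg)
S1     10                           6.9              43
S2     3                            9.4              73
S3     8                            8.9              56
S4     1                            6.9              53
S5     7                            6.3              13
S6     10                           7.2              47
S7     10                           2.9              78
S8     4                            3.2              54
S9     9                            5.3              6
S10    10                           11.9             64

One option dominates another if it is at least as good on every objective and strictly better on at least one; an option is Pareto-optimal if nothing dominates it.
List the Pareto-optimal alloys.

S1: not dominated.
S2: dominated by S1 (corrosion resistance 10≥3, density 6.9≤9.4, cost 43≤73).
S3: dominated by S1 (corrosion resistance 10≥8, density 6.9≤8.9, cost 43≤56).
S4: dominated by S1 (corrosion resistance 10≥1, density 6.9≤6.9, cost 43≤53).
S5: dominated by S9 (corrosion resistance 9≥7, density 5.3≤6.3, cost 6≤13).
S6: dominated by S1 (corrosion resistance 10≥10, density 6.9≤7.2, cost 43≤47).
S7: not dominated (best density).
S8: not dominated.
S9: not dominated (best cost).
S10: dominated by S1 (corrosion resistance 10≥10, density 6.9≤11.9, cost 43≤64).

S1, S7, S8, S9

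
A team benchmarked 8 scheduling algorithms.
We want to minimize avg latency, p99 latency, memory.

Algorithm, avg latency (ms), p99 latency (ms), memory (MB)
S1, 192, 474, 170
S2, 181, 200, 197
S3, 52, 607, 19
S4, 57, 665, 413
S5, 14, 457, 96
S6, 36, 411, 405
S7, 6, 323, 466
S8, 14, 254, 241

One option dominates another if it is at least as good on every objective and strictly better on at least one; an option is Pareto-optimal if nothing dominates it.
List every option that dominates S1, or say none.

S5

S5: avg latency 14≤192, p99 latency 457≤474, memory 96≤170 — dominates S1.
Others (S2, S3, S4, S6, S7, S8) are each worse than S1 on at least one objective.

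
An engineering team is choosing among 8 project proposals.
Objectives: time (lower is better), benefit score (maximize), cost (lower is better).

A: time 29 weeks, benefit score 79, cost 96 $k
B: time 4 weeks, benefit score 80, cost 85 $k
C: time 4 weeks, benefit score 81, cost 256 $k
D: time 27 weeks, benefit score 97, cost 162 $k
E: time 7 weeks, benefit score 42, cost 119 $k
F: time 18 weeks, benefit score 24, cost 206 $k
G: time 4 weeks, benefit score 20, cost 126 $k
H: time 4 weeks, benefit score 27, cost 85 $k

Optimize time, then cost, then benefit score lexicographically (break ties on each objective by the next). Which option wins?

B

First minimize time: best is 4, kept {B, C, G, H}.
Then minimize cost: best is 85, kept {B, H}.
Then maximize benefit score: best is 80, kept {B}.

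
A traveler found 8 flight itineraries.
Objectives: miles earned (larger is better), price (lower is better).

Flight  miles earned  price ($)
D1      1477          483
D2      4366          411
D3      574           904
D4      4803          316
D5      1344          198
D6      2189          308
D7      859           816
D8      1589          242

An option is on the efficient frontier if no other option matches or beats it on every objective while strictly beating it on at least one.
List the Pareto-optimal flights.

D1: dominated by D2 (miles earned 4366≥1477, price 411≤483).
D2: dominated by D4 (miles earned 4803≥4366, price 316≤411).
D3: dominated by D1 (miles earned 1477≥574, price 483≤904).
D4: not dominated (best miles earned).
D5: not dominated (best price).
D6: not dominated.
D7: dominated by D1 (miles earned 1477≥859, price 483≤816).
D8: not dominated.

D4, D5, D6, D8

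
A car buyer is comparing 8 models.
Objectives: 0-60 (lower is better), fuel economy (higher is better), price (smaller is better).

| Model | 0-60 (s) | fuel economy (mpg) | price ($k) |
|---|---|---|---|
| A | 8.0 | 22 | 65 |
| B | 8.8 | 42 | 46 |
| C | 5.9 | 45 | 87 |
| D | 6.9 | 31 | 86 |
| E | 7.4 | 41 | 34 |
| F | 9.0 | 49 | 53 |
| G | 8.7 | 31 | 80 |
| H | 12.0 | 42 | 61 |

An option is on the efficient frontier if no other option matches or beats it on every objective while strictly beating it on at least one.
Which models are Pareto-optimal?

A: dominated by E (0-60 7.4≤8.0, fuel economy 41≥22, price 34≤65).
B: not dominated.
C: not dominated (best 0-60).
D: not dominated.
E: not dominated (best price).
F: not dominated (best fuel economy).
G: dominated by E (0-60 7.4≤8.7, fuel economy 41≥31, price 34≤80).
H: dominated by B (0-60 8.8≤12.0, fuel economy 42≥42, price 46≤61).

B, C, D, E, F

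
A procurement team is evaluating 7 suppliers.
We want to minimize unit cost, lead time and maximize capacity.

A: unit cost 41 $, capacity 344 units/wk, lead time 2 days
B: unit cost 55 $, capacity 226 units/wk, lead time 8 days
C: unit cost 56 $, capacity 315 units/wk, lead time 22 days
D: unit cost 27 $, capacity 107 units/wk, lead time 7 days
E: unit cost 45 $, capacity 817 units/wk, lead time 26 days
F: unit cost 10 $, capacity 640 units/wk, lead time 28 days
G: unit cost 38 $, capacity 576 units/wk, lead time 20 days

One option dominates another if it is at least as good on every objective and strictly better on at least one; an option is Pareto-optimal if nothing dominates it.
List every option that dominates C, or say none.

A, G

A: unit cost 41≤56, capacity 344≥315, lead time 2≤22 — dominates C.
G: unit cost 38≤56, capacity 576≥315, lead time 20≤22 — dominates C.
Others (B, D, E, F) are each worse than C on at least one objective.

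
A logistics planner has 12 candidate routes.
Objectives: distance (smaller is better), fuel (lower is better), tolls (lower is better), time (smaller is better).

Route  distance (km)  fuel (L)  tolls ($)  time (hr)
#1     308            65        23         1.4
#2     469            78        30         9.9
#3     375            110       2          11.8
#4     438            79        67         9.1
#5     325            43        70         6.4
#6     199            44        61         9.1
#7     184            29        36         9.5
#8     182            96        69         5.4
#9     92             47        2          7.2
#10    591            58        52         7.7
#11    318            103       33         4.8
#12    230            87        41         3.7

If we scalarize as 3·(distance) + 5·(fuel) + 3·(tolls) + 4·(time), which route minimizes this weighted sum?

#9

#1: 3·308 + 5·65 + 3·23 + 4·1.4 = 1323.6
#2: 3·469 + 5·78 + 3·30 + 4·9.9 = 1926.6
#3: 3·375 + 5·110 + 3·2 + 4·11.8 = 1728.2
#4: 3·438 + 5·79 + 3·67 + 4·9.1 = 1946.4
#5: 3·325 + 5·43 + 3·70 + 4·6.4 = 1425.6
#6: 3·199 + 5·44 + 3·61 + 4·9.1 = 1036.4
#7: 3·184 + 5·29 + 3·36 + 4·9.5 = 843.0
#8: 3·182 + 5·96 + 3·69 + 4·5.4 = 1254.6
#9: 3·92 + 5·47 + 3·2 + 4·7.2 = 545.8
#10: 3·591 + 5·58 + 3·52 + 4·7.7 = 2249.8
#11: 3·318 + 5·103 + 3·33 + 4·4.8 = 1587.2
#12: 3·230 + 5·87 + 3·41 + 4·3.7 = 1262.8
Lowest: #9 at 545.8.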